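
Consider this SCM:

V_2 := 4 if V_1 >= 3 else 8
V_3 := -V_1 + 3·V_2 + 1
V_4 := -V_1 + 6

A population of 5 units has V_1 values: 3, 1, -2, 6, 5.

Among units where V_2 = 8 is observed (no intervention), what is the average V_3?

25.5

Conditioning on V_2=8 selects the 2 unit(s) with V_1 ∈ {1, -2}. Their V_3 values: 24, 27. Mean = 25.5.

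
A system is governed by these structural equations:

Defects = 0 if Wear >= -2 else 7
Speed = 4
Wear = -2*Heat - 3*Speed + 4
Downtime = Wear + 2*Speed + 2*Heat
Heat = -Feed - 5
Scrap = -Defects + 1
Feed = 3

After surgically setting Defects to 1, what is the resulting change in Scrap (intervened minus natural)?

-1

The intervention breaks the incoming arrows to Defects: Defects = 0 if Wear >= -2 else 7 no longer applies, and Defects = 1.
Scrap = -Defects + 1  [with Defects=1]  = 0
Without intervention: Heat = -Feed - 5  [with Feed=3]  = -8; Wear = -2*Heat - 3*Speed + 4  [with Heat=-8, Speed=4]  = 8; Defects = 0 if Wear >= -2 else 7  [with Wear=8]  = 0; Scrap = -Defects + 1  [with Defects=0]  = 1.
Change = 0 − 1 = -1.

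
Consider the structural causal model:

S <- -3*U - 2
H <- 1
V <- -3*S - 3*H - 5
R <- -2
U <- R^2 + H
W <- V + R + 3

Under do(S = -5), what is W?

8

Under do(S=-5), the mechanism S <- -3*U - 2 is discarded; S is fixed at -5.
V = -3*S - 3*H - 5  [with S=-5, H=1]  = 7
W = V + R + 3  [with V=7, R=-2]  = 8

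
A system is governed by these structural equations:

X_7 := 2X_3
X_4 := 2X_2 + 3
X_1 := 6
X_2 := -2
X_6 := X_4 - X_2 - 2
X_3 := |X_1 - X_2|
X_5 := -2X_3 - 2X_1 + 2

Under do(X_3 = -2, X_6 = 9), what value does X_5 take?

-6

The joint intervention fixes X_3 = -2, X_6 = 9, removing each variable's own equation.
X_5 = -2X_3 - 2X_1 + 2  [with X_3=-2, X_1=6]  = -6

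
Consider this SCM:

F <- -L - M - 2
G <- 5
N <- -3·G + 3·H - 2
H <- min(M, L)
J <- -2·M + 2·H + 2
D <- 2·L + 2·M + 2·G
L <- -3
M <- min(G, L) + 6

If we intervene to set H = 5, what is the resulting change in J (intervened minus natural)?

The intervention breaks the incoming arrows to H: H <- min(M, L) no longer applies, and H = 5.
M = min(G, L) + 6  [with G=5, L=-3]  = 3
J = -2·M + 2·H + 2  [with M=3, H=5]  = 6
Without intervention: M = min(G, L) + 6  [with G=5, L=-3]  = 3; H = min(M, L)  [with M=3, L=-3]  = -3; J = -2·M + 2·H + 2  [with M=3, H=-3]  = -10.
Change = 6 − (-10) = 16.

16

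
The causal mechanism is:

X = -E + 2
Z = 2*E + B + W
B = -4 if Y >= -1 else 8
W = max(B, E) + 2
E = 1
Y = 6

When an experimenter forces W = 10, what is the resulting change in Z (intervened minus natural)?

Under do(W=10), the mechanism W = max(B, E) + 2 is discarded; W is fixed at 10.
B = -4 if Y >= -1 else 8  [with Y=6]  = -4
Z = 2*E + B + W  [with E=1, B=-4, W=10]  = 8
Without intervention: B = -4 if Y >= -1 else 8  [with Y=6]  = -4; W = max(B, E) + 2  [with B=-4, E=1]  = 3; Z = 2*E + B + W  [with E=1, B=-4, W=3]  = 1.
Change = 8 − 1 = 7.

7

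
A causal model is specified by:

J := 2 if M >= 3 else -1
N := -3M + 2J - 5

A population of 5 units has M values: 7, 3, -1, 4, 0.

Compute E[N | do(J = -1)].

do(J=-1) breaks J's dependence on M. With J=-1 fixed, N across the units is -28, -16, -4, -19, -7, mean -14.8.

-14.8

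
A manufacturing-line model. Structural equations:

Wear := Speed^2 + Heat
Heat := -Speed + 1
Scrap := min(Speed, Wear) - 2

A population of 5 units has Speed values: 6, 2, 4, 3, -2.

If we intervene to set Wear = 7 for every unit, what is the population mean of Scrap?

0.6

The intervention sets Wear=7 in all 5 units regardless of Speed. Recomputing Scrap per unit gives 4, 0, 2, 1, -4; average 0.6.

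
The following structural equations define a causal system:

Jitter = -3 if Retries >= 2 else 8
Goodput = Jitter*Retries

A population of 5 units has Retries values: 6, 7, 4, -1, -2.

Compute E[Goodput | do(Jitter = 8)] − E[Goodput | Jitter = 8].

34.4

Every unit gets Jitter=8 under the intervention. Goodput values become 48, 56, 32, -8, -16; E[Goodput|do(Jitter=8)] = 22.4.
E[Goodput|Jitter=8] averages over only the 2 units with Jitter=8 (Retries = -1, -2): Goodput = -8, -16, mean -12.
Difference = 22.4 − (-12) = 34.4.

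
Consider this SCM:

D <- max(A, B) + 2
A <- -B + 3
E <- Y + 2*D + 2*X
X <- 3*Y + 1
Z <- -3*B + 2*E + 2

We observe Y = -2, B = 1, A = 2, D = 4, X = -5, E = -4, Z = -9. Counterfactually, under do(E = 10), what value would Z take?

19

Intervening sets E = 10 and removes its equation (E <- Y + 2*D + 2*X).
Z = -3*B + 2*E + 2  [with B=1, E=10]  = 19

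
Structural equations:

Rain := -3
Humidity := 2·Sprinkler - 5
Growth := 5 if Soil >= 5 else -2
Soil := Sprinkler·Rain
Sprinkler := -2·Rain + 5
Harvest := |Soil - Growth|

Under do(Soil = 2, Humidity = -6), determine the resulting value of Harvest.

4

Setting Soil = 2, Humidity = -6 by intervention discards those variables' equations.
Growth = 5 if Soil >= 5 else -2  [with Soil=2]  = -2
Harvest = |Soil - Growth|  [with Soil=2, Growth=-2]  = 4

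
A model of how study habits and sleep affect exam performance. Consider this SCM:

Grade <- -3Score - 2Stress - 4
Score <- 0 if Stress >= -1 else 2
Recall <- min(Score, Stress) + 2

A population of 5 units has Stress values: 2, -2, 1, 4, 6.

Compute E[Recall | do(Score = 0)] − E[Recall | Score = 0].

-0.4

Every unit gets Score=0 under the intervention. Recall values become 2, 0, 2, 2, 2; E[Recall|do(Score=0)] = 1.6.
Conditioning on Score=0 selects the 4 unit(s) with Stress ∈ {2, 1, 4, 6}. Their Recall values: 2, 2, 2, 2. Mean = 2.
Difference = 1.6 − 2 = -0.4.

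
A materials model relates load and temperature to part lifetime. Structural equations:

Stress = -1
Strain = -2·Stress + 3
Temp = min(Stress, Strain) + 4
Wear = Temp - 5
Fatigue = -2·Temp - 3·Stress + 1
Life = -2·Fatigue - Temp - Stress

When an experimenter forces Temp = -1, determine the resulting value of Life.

The intervention breaks the incoming arrows to Temp: Temp = min(Stress, Strain) + 4 no longer applies, and Temp = -1.
Fatigue = -2·Temp - 3·Stress + 1  [with Temp=-1, Stress=-1]  = 6
Life = -2·Fatigue - Temp - Stress  [with Fatigue=6, Temp=-1, Stress=-1]  = -10

-10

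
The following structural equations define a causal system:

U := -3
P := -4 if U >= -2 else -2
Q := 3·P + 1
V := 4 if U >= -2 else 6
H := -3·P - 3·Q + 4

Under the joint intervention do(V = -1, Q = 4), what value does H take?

-2

The joint intervention fixes V = -1, Q = 4, removing each variable's own equation.
P = -4 if U >= -2 else -2  [with U=-3]  = -2
H = -3·P - 3·Q + 4  [with P=-2, Q=4]  = -2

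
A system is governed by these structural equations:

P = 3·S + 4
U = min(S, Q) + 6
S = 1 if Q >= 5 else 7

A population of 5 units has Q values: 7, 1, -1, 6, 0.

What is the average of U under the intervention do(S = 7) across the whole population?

8.6

Under do(S=7), S's equation is replaced by S=7 for every unit. Per-unit U: 13, 7, 5, 12, 6. Mean = 8.6.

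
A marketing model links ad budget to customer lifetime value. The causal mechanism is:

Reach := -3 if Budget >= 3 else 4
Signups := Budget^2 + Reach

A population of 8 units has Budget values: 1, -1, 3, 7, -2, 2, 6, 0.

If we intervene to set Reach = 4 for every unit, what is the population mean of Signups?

do(Reach=4) breaks Reach's dependence on Budget. With Reach=4 fixed, Signups across the units is 5, 5, 13, 53, 8, 8, 40, 4, mean 17.

17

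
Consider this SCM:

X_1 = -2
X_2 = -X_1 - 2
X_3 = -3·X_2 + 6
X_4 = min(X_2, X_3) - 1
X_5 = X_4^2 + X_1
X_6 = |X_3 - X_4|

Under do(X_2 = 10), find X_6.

1

Under do(X_2=10), the mechanism X_2 = -X_1 - 2 is discarded; X_2 is fixed at 10.
X_3 = -3·X_2 + 6  [with X_2=10]  = -24
X_4 = min(X_2, X_3) - 1  [with X_2=10, X_3=-24]  = -25
X_6 = |X_3 - X_4|  [with X_3=-24, X_4=-25]  = 1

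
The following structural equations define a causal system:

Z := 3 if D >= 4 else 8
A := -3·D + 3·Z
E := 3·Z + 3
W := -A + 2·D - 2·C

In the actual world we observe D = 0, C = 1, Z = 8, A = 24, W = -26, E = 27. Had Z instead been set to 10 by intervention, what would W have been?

-32

do(Z=10) replaces the equation Z := 3 if D >= 4 else 8 with the constant Z = 10.
A = -3·D + 3·Z  [with D=0, Z=10]  = 30
W = -A + 2·D - 2·C  [with A=30, D=0, C=1]  = -32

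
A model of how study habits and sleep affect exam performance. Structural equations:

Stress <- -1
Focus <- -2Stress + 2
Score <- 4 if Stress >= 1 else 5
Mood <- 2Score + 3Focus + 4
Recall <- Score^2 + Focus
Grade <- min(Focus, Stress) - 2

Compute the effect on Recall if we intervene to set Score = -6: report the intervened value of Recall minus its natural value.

11

do(Score=-6) replaces the equation Score <- 4 if Stress >= 1 else 5 with the constant Score = -6.
Focus = -2Stress + 2  [with Stress=-1]  = 4
Recall = Score^2 + Focus  [with Score=-6, Focus=4]  = 40
Without intervention: Focus = -2Stress + 2  [with Stress=-1]  = 4; Score = 4 if Stress >= 1 else 5  [with Stress=-1]  = 5; Recall = Score^2 + Focus  [with Score=5, Focus=4]  = 29.
Change = 40 − 29 = 11.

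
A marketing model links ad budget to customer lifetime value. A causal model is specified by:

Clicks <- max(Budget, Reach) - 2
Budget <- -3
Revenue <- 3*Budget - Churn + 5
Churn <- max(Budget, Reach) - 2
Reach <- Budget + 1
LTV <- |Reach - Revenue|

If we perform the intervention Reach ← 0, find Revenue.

do(Reach=0) replaces the equation Reach <- Budget + 1 with the constant Reach = 0.
Churn = max(Budget, Reach) - 2  [with Budget=-3, Reach=0]  = -2
Revenue = 3*Budget - Churn + 5  [with Budget=-3, Churn=-2]  = -2

-2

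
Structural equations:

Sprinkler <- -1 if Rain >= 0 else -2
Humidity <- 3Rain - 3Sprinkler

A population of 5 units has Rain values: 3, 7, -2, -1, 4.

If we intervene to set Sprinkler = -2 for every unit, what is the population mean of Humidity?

do(Sprinkler=-2) breaks Sprinkler's dependence on Rain. With Sprinkler=-2 fixed, Humidity across the units is 15, 27, 0, 3, 18, mean 12.6.

12.6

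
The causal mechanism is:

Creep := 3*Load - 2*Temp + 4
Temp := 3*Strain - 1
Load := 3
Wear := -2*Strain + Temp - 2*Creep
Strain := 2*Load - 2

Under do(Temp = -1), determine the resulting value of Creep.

15

The intervention breaks the incoming arrows to Temp: Temp := 3*Strain - 1 no longer applies, and Temp = -1.
Creep = 3*Load - 2*Temp + 4  [with Load=3, Temp=-1]  = 15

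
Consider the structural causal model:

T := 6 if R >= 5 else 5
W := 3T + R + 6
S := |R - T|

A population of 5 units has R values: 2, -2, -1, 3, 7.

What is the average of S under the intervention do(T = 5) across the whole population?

4

Under do(T=5), T's equation is replaced by T=5 for every unit. Per-unit S: 3, 7, 6, 2, 2. Mean = 4.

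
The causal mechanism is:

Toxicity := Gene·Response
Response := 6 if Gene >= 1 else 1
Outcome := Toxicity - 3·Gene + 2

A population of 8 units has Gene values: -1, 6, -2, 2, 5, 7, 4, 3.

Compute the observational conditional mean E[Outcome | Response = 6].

Observing Response=6 restricts to units where Response's equation naturally yields 6: Gene ∈ {6, 2, 5, 7, 4, 3}. In that subpopulation Outcome = 20, 8, 17, 23, 14, 11, mean 15.5.

15.5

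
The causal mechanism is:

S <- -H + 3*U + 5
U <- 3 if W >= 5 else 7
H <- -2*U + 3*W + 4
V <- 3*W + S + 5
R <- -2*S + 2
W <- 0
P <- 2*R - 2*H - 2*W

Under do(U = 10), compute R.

do(U=10) replaces the equation U <- 3 if W >= 5 else 7 with the constant U = 10.
H = -2*U + 3*W + 4  [with U=10, W=0]  = -16
S = -H + 3*U + 5  [with H=-16, U=10]  = 51
R = -2*S + 2  [with S=51]  = -100

-100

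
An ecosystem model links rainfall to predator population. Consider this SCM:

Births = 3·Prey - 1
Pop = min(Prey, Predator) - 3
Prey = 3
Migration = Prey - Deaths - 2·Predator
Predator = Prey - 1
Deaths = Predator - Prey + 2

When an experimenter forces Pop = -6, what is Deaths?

do(Pop=-6) replaces the equation Pop = min(Prey, Predator) - 3 with the constant Pop = -6.
No directed path runs from Pop to Deaths, so Deaths keeps its natural value.
Predator = Prey - 1  [with Prey=3]  = 2
Deaths = Predator - Prey + 2  [with Predator=2, Prey=3]  = 1

1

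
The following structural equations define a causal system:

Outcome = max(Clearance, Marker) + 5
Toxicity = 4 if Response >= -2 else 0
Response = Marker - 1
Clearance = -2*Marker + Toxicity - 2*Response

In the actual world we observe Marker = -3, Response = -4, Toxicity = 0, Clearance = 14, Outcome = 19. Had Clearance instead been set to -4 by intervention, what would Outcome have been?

Intervening sets Clearance = -4 and removes its equation (Clearance = -2*Marker + Toxicity - 2*Response).
Outcome = max(Clearance, Marker) + 5  [with Clearance=-4, Marker=-3]  = 2

2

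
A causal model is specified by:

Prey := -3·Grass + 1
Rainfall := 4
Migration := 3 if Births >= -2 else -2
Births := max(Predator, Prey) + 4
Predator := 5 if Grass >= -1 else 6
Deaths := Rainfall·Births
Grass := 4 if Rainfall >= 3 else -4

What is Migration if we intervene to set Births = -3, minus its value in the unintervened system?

Under do(Births=-3), the mechanism Births := max(Predator, Prey) + 4 is discarded; Births is fixed at -3.
Migration = 3 if Births >= -2 else -2  [with Births=-3]  = -2
Without intervention: Grass = 4 if Rainfall >= 3 else -4  [with Rainfall=4]  = 4; Prey = -3·Grass + 1  [with Grass=4]  = -11; Predator = 5 if Grass >= -1 else 6  [with Grass=4]  = 5; Births = max(Predator, Prey) + 4  [with Predator=5, Prey=-11]  = 9; Migration = 3 if Births >= -2 else -2  [with Births=9]  = 3.
Change = -2 − 3 = -5.

-5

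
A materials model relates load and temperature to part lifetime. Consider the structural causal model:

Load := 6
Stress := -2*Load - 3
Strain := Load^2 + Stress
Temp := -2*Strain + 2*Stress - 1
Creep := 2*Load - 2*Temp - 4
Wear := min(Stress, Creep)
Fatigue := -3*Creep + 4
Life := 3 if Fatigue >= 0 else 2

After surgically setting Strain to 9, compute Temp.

The intervention breaks the incoming arrows to Strain: Strain := Load^2 + Stress no longer applies, and Strain = 9.
Stress = -2*Load - 3  [with Load=6]  = -15
Temp = -2*Strain + 2*Stress - 1  [with Strain=9, Stress=-15]  = -49

-49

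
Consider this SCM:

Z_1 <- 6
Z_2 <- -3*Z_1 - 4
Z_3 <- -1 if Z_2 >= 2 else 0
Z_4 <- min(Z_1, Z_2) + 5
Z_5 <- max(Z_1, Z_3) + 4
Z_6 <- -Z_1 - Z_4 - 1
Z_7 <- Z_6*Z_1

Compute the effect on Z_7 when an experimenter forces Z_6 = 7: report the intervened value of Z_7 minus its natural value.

Intervening sets Z_6 = 7 and removes its equation (Z_6 <- -Z_1 - Z_4 - 1).
Z_7 = Z_6*Z_1  [with Z_6=7, Z_1=6]  = 42
Without intervention: Z_2 = -3*Z_1 - 4  [with Z_1=6]  = -22; Z_4 = min(Z_1, Z_2) + 5  [with Z_1=6, Z_2=-22]  = -17; Z_6 = -Z_1 - Z_4 - 1  [with Z_1=6, Z_4=-17]  = 10; Z_7 = Z_6*Z_1  [with Z_6=10, Z_1=6]  = 60.
Change = 42 − 60 = -18.

-18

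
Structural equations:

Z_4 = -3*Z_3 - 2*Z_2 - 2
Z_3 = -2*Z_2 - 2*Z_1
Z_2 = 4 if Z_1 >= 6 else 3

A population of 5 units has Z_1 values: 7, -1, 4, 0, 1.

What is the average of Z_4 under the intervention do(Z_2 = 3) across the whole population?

23.2

Under do(Z_2=3), Z_2's equation is replaced by Z_2=3 for every unit. Per-unit Z_4: 52, 4, 34, 10, 16. Mean = 23.2.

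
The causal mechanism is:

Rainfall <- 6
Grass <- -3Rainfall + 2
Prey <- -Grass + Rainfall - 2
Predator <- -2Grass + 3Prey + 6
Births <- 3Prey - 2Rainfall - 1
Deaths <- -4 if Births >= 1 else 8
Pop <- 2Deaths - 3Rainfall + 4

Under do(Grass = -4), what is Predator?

Under do(Grass=-4), the mechanism Grass <- -3Rainfall + 2 is discarded; Grass is fixed at -4.
Prey = -Grass + Rainfall - 2  [with Grass=-4, Rainfall=6]  = 8
Predator = -2Grass + 3Prey + 6  [with Grass=-4, Prey=8]  = 38

38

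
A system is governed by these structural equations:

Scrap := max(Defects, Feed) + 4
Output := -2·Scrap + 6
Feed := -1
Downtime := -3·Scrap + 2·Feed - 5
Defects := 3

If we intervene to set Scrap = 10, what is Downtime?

-37

do(Scrap=10) replaces the equation Scrap := max(Defects, Feed) + 4 with the constant Scrap = 10.
Downtime = -3·Scrap + 2·Feed - 5  [with Scrap=10, Feed=-1]  = -37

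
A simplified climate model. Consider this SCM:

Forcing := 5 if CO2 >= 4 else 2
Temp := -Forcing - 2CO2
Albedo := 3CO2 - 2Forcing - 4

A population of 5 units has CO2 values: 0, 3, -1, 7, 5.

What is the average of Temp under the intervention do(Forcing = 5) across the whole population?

-10.6

The intervention sets Forcing=5 in all 5 units regardless of CO2. Recomputing Temp per unit gives -5, -11, -3, -19, -15; average -10.6.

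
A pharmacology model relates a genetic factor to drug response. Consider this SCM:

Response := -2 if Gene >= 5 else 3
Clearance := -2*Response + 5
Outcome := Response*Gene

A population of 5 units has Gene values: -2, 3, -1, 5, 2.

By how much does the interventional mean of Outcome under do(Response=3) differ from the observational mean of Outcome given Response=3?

Every unit gets Response=3 under the intervention. Outcome values become -6, 9, -3, 15, 6; E[Outcome|do(Response=3)] = 4.2.
E[Outcome|Response=3] averages over only the 4 units with Response=3 (Gene = -2, 3, -1, 2): Outcome = -6, 9, -3, 6, mean 1.5.
Difference = 4.2 − 1.5 = 2.7.

2.7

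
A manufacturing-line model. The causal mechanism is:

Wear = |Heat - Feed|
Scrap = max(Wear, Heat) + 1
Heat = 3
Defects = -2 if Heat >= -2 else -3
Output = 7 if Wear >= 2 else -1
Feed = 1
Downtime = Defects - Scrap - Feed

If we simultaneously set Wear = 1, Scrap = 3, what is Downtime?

-6

Under do(Wear = 1, Scrap = 3), each intervened variable's structural equation is replaced by its fixed value.
Defects = -2 if Heat >= -2 else -3  [with Heat=3]  = -2
Downtime = Defects - Scrap - Feed  [with Defects=-2, Scrap=3, Feed=1]  = -6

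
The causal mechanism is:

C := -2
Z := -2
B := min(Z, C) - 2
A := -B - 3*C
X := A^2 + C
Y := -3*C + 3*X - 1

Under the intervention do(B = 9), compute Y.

26

The intervention breaks the incoming arrows to B: B := min(Z, C) - 2 no longer applies, and B = 9.
A = -B - 3*C  [with B=9, C=-2]  = -3
X = A^2 + C  [with A=-3, C=-2]  = 7
Y = -3*C + 3*X - 1  [with C=-2, X=7]  = 26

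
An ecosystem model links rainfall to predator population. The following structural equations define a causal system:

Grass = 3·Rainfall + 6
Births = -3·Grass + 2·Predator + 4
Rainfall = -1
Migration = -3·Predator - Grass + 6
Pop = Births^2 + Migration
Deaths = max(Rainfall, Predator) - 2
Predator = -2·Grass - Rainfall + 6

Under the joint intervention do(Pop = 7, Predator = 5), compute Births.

5

The joint intervention fixes Pop = 7, Predator = 5, removing each variable's own equation.
Grass = 3·Rainfall + 6  [with Rainfall=-1]  = 3
Births = -3·Grass + 2·Predator + 4  [with Grass=3, Predator=5]  = 5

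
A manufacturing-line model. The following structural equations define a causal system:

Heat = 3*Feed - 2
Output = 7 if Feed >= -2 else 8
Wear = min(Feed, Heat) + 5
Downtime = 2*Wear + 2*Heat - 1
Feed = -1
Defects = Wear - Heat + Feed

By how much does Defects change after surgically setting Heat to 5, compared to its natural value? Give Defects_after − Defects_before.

-6

Under do(Heat=5), the mechanism Heat = 3*Feed - 2 is discarded; Heat is fixed at 5.
Wear = min(Feed, Heat) + 5  [with Feed=-1, Heat=5]  = 4
Defects = Wear - Heat + Feed  [with Wear=4, Heat=5, Feed=-1]  = -2
Without intervention: Heat = 3*Feed - 2  [with Feed=-1]  = -5; Wear = min(Feed, Heat) + 5  [with Feed=-1, Heat=-5]  = 0; Defects = Wear - Heat + Feed  [with Wear=0, Heat=-5, Feed=-1]  = 4.
Change = -2 − 4 = -6.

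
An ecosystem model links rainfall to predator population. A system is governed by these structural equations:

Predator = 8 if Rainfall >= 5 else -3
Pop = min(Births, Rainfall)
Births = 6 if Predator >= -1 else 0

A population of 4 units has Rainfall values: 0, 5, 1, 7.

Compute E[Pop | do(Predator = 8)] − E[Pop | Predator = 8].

-2.5

The intervention sets Predator=8 in all 4 units regardless of Rainfall. Recomputing Pop per unit gives 0, 5, 1, 6; average 3.
E[Pop|Predator=8] averages over only the 2 units with Predator=8 (Rainfall = 5, 7): Pop = 5, 6, mean 5.5.
Difference = 3 − 5.5 = -2.5.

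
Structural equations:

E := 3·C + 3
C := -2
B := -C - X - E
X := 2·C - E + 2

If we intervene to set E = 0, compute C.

Under do(E=0), the mechanism E := 3·C + 3 is discarded; E is fixed at 0.
C is not downstream of the intervention, so its value is determined by the original equations.

-2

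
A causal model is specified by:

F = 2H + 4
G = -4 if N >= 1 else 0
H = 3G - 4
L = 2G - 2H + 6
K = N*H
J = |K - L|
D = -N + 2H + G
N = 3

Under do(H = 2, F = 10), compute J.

12

Under do(H = 2, F = 10), each intervened variable's structural equation is replaced by its fixed value.
G = -4 if N >= 1 else 0  [with N=3]  = -4
L = 2G - 2H + 6  [with G=-4, H=2]  = -6
K = N*H  [with N=3, H=2]  = 6
J = |K - L|  [with K=6, L=-6]  = 12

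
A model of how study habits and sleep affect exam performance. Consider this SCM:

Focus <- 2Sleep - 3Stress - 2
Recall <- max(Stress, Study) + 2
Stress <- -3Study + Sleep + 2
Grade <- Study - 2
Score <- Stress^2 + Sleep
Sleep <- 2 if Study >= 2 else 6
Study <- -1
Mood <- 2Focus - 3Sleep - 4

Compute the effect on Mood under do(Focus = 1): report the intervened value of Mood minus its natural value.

48

Under do(Focus=1), the mechanism Focus <- 2Sleep - 3Stress - 2 is discarded; Focus is fixed at 1.
Sleep = 2 if Study >= 2 else 6  [with Study=-1]  = 6
Mood = 2Focus - 3Sleep - 4  [with Focus=1, Sleep=6]  = -20
Without intervention: Sleep = 2 if Study >= 2 else 6  [with Study=-1]  = 6; Stress = -3Study + Sleep + 2  [with Study=-1, Sleep=6]  = 11; Focus = 2Sleep - 3Stress - 2  [with Sleep=6, Stress=11]  = -23; Mood = 2Focus - 3Sleep - 4  [with Focus=-23, Sleep=6]  = -68.
Change = -20 − (-68) = 48.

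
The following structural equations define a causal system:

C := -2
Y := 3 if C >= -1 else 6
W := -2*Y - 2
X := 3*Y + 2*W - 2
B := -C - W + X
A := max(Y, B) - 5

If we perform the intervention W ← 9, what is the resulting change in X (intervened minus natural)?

46

The intervention breaks the incoming arrows to W: W := -2*Y - 2 no longer applies, and W = 9.
Y = 3 if C >= -1 else 6  [with C=-2]  = 6
X = 3*Y + 2*W - 2  [with Y=6, W=9]  = 34
Without intervention: Y = 3 if C >= -1 else 6  [with C=-2]  = 6; W = -2*Y - 2  [with Y=6]  = -14; X = 3*Y + 2*W - 2  [with Y=6, W=-14]  = -12.
Change = 34 − (-12) = 46.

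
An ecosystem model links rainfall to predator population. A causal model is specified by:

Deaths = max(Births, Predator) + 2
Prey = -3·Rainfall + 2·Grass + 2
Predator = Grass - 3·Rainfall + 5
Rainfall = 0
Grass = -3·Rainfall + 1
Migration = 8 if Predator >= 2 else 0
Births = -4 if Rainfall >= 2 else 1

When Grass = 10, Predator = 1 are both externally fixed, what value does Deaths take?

3

The joint intervention fixes Grass = 10, Predator = 1, removing each variable's own equation.
Births = -4 if Rainfall >= 2 else 1  [with Rainfall=0]  = 1
Deaths = max(Births, Predator) + 2  [with Births=1, Predator=1]  = 3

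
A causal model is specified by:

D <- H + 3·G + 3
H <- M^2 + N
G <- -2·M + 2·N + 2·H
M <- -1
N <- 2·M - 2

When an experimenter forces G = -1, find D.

-3

Intervening sets G = -1 and removes its equation (G <- -2·M + 2·N + 2·H).
N = 2·M - 2  [with M=-1]  = -4
H = M^2 + N  [with M=-1, N=-4]  = -3
D = H + 3·G + 3  [with H=-3, G=-1]  = -3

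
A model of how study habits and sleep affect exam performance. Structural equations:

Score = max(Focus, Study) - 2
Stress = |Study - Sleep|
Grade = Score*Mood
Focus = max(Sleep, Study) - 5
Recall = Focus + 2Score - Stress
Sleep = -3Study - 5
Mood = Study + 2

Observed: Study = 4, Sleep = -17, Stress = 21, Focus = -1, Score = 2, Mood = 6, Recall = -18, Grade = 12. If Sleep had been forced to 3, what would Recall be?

Under do(Sleep=3), the mechanism Sleep = -3Study - 5 is discarded; Sleep is fixed at 3.
Stress = |Study - Sleep|  [with Study=4, Sleep=3]  = 1
Focus = max(Sleep, Study) - 5  [with Sleep=3, Study=4]  = -1
Score = max(Focus, Study) - 2  [with Focus=-1, Study=4]  = 2
Recall = Focus + 2Score - Stress  [with Focus=-1, Score=2, Stress=1]  = 2

2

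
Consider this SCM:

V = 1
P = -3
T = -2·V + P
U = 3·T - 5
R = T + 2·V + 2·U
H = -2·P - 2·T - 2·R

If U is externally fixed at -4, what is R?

Intervening sets U = -4 and removes its equation (U = 3·T - 5).
T = -2·V + P  [with V=1, P=-3]  = -5
R = T + 2·V + 2·U  [with T=-5, V=1, U=-4]  = -11

-11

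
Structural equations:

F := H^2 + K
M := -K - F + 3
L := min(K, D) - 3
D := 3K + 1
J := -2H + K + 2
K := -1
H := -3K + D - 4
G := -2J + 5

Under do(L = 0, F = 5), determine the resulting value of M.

-1

Setting L = 0, F = 5 by intervention discards those variables' equations.
M = -K - F + 3  [with K=-1, F=5]  = -1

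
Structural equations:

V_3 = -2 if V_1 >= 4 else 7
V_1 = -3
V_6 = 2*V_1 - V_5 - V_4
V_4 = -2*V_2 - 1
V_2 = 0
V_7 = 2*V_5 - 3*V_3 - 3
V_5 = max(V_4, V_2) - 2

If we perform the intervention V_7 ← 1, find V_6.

-3

Intervening sets V_7 = 1 and removes its equation (V_7 = 2*V_5 - 3*V_3 - 3).
Since V_6 is not a descendant of the intervened variable, it is unaffected.
V_4 = -2*V_2 - 1  [with V_2=0]  = -1
V_5 = max(V_4, V_2) - 2  [with V_4=-1, V_2=0]  = -2
V_6 = 2*V_1 - V_5 - V_4  [with V_1=-3, V_5=-2, V_4=-1]  = -3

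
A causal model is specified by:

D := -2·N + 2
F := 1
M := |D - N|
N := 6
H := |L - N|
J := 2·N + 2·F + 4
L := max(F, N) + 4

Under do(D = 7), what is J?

18

do(D=7) replaces the equation D := -2·N + 2 with the constant D = 7.
No directed path runs from D to J, so J keeps its natural value.
J = 2·N + 2·F + 4  [with N=6, F=1]  = 18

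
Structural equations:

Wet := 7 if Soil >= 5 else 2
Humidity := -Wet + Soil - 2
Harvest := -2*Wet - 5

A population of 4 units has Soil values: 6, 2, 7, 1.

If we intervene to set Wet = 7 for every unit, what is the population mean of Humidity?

-5

Under do(Wet=7), Wet's equation is replaced by Wet=7 for every unit. Per-unit Humidity: -3, -7, -2, -8. Mean = -5.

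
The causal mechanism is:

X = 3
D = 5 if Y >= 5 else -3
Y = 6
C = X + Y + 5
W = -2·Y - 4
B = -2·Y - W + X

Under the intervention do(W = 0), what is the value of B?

Intervening sets W = 0 and removes its equation (W = -2·Y - 4).
B = -2·Y - W + X  [with Y=6, W=0, X=3]  = -9

-9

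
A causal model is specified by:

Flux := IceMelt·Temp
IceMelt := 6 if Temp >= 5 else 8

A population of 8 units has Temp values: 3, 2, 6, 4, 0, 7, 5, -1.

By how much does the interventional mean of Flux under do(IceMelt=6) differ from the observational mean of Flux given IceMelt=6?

-16.5

The intervention sets IceMelt=6 in all 8 units regardless of Temp. Recomputing Flux per unit gives 18, 12, 36, 24, 0, 42, 30, -6; average 19.5.
Observing IceMelt=6 restricts to units where IceMelt's equation naturally yields 6: Temp ∈ {6, 7, 5}. In that subpopulation Flux = 36, 42, 30, mean 36.
Difference = 19.5 − 36 = -16.5.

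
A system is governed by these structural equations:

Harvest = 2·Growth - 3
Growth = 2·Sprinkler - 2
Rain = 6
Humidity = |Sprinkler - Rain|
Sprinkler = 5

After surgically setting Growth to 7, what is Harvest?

do(Growth=7) replaces the equation Growth = 2·Sprinkler - 2 with the constant Growth = 7.
Harvest = 2·Growth - 3  [with Growth=7]  = 11

11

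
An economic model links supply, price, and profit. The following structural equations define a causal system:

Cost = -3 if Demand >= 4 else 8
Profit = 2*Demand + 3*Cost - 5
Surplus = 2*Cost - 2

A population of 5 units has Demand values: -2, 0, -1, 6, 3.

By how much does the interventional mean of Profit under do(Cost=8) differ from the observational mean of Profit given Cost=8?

2.4

do(Cost=8) breaks Cost's dependence on Demand. With Cost=8 fixed, Profit across the units is 15, 19, 17, 31, 25, mean 21.4.
Observing Cost=8 restricts to units where Cost's equation naturally yields 8: Demand ∈ {-2, 0, -1, 3}. In that subpopulation Profit = 15, 19, 17, 25, mean 19.
Difference = 21.4 − 19 = 2.4.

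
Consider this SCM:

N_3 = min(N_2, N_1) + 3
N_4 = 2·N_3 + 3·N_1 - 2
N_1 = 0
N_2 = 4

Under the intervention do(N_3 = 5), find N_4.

8

The intervention breaks the incoming arrows to N_3: N_3 = min(N_2, N_1) + 3 no longer applies, and N_3 = 5.
N_4 = 2·N_3 + 3·N_1 - 2  [with N_3=5, N_1=0]  = 8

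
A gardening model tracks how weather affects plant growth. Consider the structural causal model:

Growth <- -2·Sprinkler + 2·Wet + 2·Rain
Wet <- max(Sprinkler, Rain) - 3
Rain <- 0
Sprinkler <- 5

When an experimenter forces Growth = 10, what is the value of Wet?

2

Under do(Growth=10), the mechanism Growth <- -2·Sprinkler + 2·Wet + 2·Rain is discarded; Growth is fixed at 10.
Since Wet is not a descendant of the intervened variable, it is unaffected.
Wet = max(Sprinkler, Rain) - 3  [with Sprinkler=5, Rain=0]  = 2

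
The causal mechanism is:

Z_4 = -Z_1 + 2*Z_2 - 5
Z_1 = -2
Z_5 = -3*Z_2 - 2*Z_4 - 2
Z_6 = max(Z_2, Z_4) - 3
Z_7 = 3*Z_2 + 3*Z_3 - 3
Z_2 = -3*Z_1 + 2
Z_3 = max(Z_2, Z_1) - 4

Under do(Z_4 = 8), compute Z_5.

Intervening sets Z_4 = 8 and removes its equation (Z_4 = -Z_1 + 2*Z_2 - 5).
Z_2 = -3*Z_1 + 2  [with Z_1=-2]  = 8
Z_5 = -3*Z_2 - 2*Z_4 - 2  [with Z_2=8, Z_4=8]  = -42

-42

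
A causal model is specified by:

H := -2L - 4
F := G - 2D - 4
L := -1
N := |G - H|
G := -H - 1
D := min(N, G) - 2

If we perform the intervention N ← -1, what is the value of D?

-3

Intervening sets N = -1 and removes its equation (N := |G - H|).
H = -2L - 4  [with L=-1]  = -2
G = -H - 1  [with H=-2]  = 1
D = min(N, G) - 2  [with N=-1, G=1]  = -3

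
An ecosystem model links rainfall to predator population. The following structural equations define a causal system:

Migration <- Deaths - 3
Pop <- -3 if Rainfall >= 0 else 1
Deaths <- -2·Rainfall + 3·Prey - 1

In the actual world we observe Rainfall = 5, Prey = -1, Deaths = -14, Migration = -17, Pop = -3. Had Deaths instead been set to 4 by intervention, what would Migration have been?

1

The intervention breaks the incoming arrows to Deaths: Deaths <- -2·Rainfall + 3·Prey - 1 no longer applies, and Deaths = 4.
Migration = Deaths - 3  [with Deaths=4]  = 1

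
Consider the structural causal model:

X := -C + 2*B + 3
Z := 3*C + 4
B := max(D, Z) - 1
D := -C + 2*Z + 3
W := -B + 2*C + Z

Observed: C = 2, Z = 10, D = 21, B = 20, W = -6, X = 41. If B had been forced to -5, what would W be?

Intervening sets B = -5 and removes its equation (B := max(D, Z) - 1).
Z = 3*C + 4  [with C=2]  = 10
W = -B + 2*C + Z  [with B=-5, C=2, Z=10]  = 19

19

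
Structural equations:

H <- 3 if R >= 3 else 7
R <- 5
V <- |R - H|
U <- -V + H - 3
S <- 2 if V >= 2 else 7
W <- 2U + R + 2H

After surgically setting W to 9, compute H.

3

Under do(W=9), the mechanism W <- 2U + R + 2H is discarded; W is fixed at 9.
No directed path runs from W to H, so H keeps its natural value.
H = 3 if R >= 3 else 7  [with R=5]  = 3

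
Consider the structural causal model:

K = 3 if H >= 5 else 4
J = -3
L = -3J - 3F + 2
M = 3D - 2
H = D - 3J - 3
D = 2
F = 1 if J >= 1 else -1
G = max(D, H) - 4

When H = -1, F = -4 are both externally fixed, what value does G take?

-2

The joint intervention fixes H = -1, F = -4, removing each variable's own equation.
G = max(D, H) - 4  [with D=2, H=-1]  = -2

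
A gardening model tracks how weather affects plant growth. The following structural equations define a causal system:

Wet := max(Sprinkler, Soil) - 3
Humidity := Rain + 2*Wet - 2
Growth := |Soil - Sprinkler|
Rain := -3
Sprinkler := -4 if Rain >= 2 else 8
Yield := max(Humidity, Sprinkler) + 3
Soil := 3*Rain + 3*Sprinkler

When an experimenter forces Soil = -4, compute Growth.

12

do(Soil=-4) replaces the equation Soil := 3*Rain + 3*Sprinkler with the constant Soil = -4.
Sprinkler = -4 if Rain >= 2 else 8  [with Rain=-3]  = 8
Growth = |Soil - Sprinkler|  [with Soil=-4, Sprinkler=8]  = 12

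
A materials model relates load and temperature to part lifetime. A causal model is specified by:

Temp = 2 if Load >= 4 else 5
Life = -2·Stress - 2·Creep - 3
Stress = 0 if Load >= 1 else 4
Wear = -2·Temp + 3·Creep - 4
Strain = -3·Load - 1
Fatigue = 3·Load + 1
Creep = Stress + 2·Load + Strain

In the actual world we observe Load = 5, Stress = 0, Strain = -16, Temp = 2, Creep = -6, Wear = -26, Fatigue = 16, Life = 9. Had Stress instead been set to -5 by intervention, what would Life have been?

do(Stress=-5) replaces the equation Stress = 0 if Load >= 1 else 4 with the constant Stress = -5.
Strain = -3·Load - 1  [with Load=5]  = -16
Creep = Stress + 2·Load + Strain  [with Stress=-5, Load=5, Strain=-16]  = -11
Life = -2·Stress - 2·Creep - 3  [with Stress=-5, Creep=-11]  = 29

29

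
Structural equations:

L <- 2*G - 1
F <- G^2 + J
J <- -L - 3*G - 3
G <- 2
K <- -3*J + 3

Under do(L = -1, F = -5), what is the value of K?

Setting L = -1, F = -5 by intervention discards those variables' equations.
J = -L - 3*G - 3  [with L=-1, G=2]  = -8
K = -3*J + 3  [with J=-8]  = 27

27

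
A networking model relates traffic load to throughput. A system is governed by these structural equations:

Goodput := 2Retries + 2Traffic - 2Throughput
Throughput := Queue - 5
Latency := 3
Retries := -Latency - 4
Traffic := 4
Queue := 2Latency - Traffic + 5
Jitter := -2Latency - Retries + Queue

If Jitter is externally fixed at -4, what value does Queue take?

do(Jitter=-4) replaces the equation Jitter := -2Latency - Retries + Queue with the constant Jitter = -4.
Queue is not downstream of the intervention, so its value is determined by the original equations.
Queue = 2Latency - Traffic + 5  [with Latency=3, Traffic=4]  = 7

7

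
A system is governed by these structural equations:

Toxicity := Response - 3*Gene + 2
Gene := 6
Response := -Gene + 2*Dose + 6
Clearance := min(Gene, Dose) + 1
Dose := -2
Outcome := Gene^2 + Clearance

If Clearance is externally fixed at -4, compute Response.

-4

do(Clearance=-4) replaces the equation Clearance := min(Gene, Dose) + 1 with the constant Clearance = -4.
Response is not downstream of the intervention, so its value is determined by the original equations.
Response = -Gene + 2*Dose + 6  [with Gene=6, Dose=-2]  = -4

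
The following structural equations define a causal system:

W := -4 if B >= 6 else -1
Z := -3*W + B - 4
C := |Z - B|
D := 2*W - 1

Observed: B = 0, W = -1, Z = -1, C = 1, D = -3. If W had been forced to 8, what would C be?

28

Under do(W=8), the mechanism W := -4 if B >= 6 else -1 is discarded; W is fixed at 8.
Z = -3*W + B - 4  [with W=8, B=0]  = -28
C = |Z - B|  [with Z=-28, B=0]  = 28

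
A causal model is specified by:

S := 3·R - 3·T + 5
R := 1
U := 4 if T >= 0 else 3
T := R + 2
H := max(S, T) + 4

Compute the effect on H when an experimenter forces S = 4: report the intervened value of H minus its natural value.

do(S=4) replaces the equation S := 3·R - 3·T + 5 with the constant S = 4.
T = R + 2  [with R=1]  = 3
H = max(S, T) + 4  [with S=4, T=3]  = 8
Without intervention: T = R + 2  [with R=1]  = 3; S = 3·R - 3·T + 5  [with R=1, T=3]  = -1; H = max(S, T) + 4  [with S=-1, T=3]  = 7.
Change = 8 − 7 = 1.

1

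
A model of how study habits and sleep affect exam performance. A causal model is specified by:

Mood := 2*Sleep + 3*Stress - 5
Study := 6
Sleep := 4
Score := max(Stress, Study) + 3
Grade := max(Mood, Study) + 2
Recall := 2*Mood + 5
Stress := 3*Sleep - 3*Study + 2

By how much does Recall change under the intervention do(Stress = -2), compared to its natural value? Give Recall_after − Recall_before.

The intervention breaks the incoming arrows to Stress: Stress := 3*Sleep - 3*Study + 2 no longer applies, and Stress = -2.
Mood = 2*Sleep + 3*Stress - 5  [with Sleep=4, Stress=-2]  = -3
Recall = 2*Mood + 5  [with Mood=-3]  = -1
Without intervention: Stress = 3*Sleep - 3*Study + 2  [with Sleep=4, Study=6]  = -4; Mood = 2*Sleep + 3*Stress - 5  [with Sleep=4, Stress=-4]  = -9; Recall = 2*Mood + 5  [with Mood=-9]  = -13.
Change = -1 − (-13) = 12.

12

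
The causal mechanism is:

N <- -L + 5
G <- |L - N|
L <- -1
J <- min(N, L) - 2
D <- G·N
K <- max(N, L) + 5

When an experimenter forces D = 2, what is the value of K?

11

Intervening sets D = 2 and removes its equation (D <- G·N).
No directed path runs from D to K, so K keeps its natural value.
N = -L + 5  [with L=-1]  = 6
K = max(N, L) + 5  [with N=6, L=-1]  = 11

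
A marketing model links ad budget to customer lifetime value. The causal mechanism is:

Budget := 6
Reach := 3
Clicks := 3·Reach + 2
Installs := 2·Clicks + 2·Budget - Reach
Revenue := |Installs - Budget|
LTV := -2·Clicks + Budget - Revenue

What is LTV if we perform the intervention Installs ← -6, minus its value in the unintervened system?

13

Under do(Installs=-6), the mechanism Installs := 2·Clicks + 2·Budget - Reach is discarded; Installs is fixed at -6.
Clicks = 3·Reach + 2  [with Reach=3]  = 11
Revenue = |Installs - Budget|  [with Installs=-6, Budget=6]  = 12
LTV = -2·Clicks + Budget - Revenue  [with Clicks=11, Budget=6, Revenue=12]  = -28
Without intervention: Clicks = 3·Reach + 2  [with Reach=3]  = 11; Installs = 2·Clicks + 2·Budget - Reach  [with Clicks=11, Budget=6, Reach=3]  = 31; Revenue = |Installs - Budget|  [with Installs=31, Budget=6]  = 25; LTV = -2·Clicks + Budget - Revenue  [with Clicks=11, Budget=6, Revenue=25]  = -41.
Change = -28 − (-41) = 13.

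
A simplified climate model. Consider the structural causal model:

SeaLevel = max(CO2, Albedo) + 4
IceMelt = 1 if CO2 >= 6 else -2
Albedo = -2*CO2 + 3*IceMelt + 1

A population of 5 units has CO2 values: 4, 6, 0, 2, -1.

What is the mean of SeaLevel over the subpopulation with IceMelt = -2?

5.25

E[SeaLevel|IceMelt=-2] averages over only the 4 units with IceMelt=-2 (CO2 = 4, 0, 2, -1): SeaLevel = 8, 4, 6, 3, mean 5.25.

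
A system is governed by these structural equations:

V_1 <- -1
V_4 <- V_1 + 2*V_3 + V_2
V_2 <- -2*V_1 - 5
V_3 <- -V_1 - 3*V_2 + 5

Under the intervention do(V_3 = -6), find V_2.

Under do(V_3=-6), the mechanism V_3 <- -V_1 - 3*V_2 + 5 is discarded; V_3 is fixed at -6.
Since V_2 is not a descendant of the intervened variable, it is unaffected.
V_2 = -2*V_1 - 5  [with V_1=-1]  = -3

-3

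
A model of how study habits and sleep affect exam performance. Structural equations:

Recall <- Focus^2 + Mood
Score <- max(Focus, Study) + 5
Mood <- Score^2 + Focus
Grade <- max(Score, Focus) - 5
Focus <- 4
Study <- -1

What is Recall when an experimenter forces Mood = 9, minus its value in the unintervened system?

-76

Intervening sets Mood = 9 and removes its equation (Mood <- Score^2 + Focus).
Recall = Focus^2 + Mood  [with Focus=4, Mood=9]  = 25
Without intervention: Score = max(Focus, Study) + 5  [with Focus=4, Study=-1]  = 9; Mood = Score^2 + Focus  [with Score=9, Focus=4]  = 85; Recall = Focus^2 + Mood  [with Focus=4, Mood=85]  = 101.
Change = 25 − 101 = -76.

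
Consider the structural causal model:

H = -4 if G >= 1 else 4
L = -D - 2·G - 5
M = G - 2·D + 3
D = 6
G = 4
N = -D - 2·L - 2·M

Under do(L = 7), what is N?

-10

do(L=7) replaces the equation L = -D - 2·G - 5 with the constant L = 7.
M = G - 2·D + 3  [with G=4, D=6]  = -5
N = -D - 2·L - 2·M  [with D=6, L=7, M=-5]  = -10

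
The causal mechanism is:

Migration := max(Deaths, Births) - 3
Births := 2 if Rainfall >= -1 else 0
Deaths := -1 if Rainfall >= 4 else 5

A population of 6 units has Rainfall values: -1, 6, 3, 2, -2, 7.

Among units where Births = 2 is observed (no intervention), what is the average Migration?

0.8

Observing Births=2 restricts to units where Births's equation naturally yields 2: Rainfall ∈ {-1, 6, 3, 2, 7}. In that subpopulation Migration = 2, -1, 2, 2, -1, mean 0.8.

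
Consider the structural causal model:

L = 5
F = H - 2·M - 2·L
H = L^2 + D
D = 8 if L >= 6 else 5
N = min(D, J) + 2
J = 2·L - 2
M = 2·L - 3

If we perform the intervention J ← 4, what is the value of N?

6

Under do(J=4), the mechanism J = 2·L - 2 is discarded; J is fixed at 4.
D = 8 if L >= 6 else 5  [with L=5]  = 5
N = min(D, J) + 2  [with D=5, J=4]  = 6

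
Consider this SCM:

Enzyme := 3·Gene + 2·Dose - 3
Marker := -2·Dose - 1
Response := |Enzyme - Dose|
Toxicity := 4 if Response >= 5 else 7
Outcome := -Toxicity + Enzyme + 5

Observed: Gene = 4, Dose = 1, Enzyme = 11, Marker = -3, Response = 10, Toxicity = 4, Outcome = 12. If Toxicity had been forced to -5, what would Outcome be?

Intervening sets Toxicity = -5 and removes its equation (Toxicity := 4 if Response >= 5 else 7).
Enzyme = 3·Gene + 2·Dose - 3  [with Gene=4, Dose=1]  = 11
Outcome = -Toxicity + Enzyme + 5  [with Toxicity=-5, Enzyme=11]  = 21

21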